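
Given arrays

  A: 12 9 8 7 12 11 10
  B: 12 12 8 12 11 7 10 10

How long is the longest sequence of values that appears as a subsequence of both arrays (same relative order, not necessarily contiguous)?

5

Let dp[i][j] be the LCS length of the first i values of A and the first j values of B. dp[i][j] = dp[i-1][j-1]+1 when the i-th and j-th values match, else max(dp[i-1][j], dp[i][j-1]).
    · 12 12  8 12 11  7 10 10
 ·  0  0  0  0  0  0  0  0  0
12  0  1  1  1  1  1  1  1  1
 9  0  1  1  1  1  1  1  1  1
 8  0  1  1  2  2  2  2  2  2
 7  0  1  1  2  2  2  3  3  3
12  0  1  2  2  3  3  3  3  3
11  0  1  2  2  3  4  4  4  4
10  0  1  2  2  3  4  4  5  5
dp[7][8] = 5. One LCS (by backtracking along matches): 12, 8, 12, 11, 10.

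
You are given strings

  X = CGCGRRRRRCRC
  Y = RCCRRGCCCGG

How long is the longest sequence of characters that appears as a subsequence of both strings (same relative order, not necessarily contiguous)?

One common subsequence of length 6: C [1,2], then C [3,3], then R [5,4], then R [6,5], then C [10,8], then C [12,9], and the DP table's final entry dp[12][11] is also 6, so no common subsequence is longer.

6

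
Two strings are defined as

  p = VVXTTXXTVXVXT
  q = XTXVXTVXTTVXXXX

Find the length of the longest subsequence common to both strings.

9

Match V at p[1]=q[4], V at p[2]=q[7], X at p[3]=q[8], T at p[4]=q[9], T at p[5]=q[10], X at p[6]=q[12], X at p[7]=q[13], X at p[10]=q[14], X at p[12]=q[15] — 9 characters in the same relative order in both, and the DP table's final entry dp[13][15] is also 9, so no common subsequence is longer.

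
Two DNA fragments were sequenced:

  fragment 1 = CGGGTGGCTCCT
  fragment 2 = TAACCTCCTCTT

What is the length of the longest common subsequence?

Pick C (fragment 1 #1, fragment 2 #5); then T (fragment 1 #5, fragment 2 #6); then C (fragment 1 #8, fragment 2 #8); then T (fragment 1 #9, fragment 2 #9); then C (fragment 1 #10, fragment 2 #10); then T (fragment 1 #12, fragment 2 #12); all 6 bases appear in both, in order. The LCS DP gives dp[12][12] = 6, so this is optimal.

6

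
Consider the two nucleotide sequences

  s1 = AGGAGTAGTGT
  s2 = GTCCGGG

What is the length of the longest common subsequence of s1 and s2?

Match G [2,1] → G [5,5] → G [8,6] → G [10,7] — 4 bases in the same relative order in both. Since dp[11][7] = 4, nothing longer is possible.

4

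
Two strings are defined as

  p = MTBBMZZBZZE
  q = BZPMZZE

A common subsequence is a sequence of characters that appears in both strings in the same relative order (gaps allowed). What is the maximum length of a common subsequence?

5

Match B at p[3]=q[1], M at p[5]=q[4], Z at p[9]=q[5], Z at p[10]=q[6], E at p[11]=q[7] — 5 characters in the same relative order in both. The LCS DP gives dp[11][7] = 5, so this is optimal.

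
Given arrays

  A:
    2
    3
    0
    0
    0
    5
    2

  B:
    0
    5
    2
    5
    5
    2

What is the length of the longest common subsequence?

3

Let dp[i][j] be the LCS length of the first i values of A and the first j values of B. dp[i][j] = dp[i-1][j-1]+1 when the i-th and j-th values match, else max(dp[i-1][j], dp[i][j-1]).
    ·  0  5  2  5  5  2
 ·  0  0  0  0  0  0  0
 2  0  0  0  1  1  1  1
 3  0  0  0  1  1  1  1
 0  0  1  1  1  1  1  1
 0  0  1  1  1  1  1  1
 0  0  1  1  1  1  1  1
 5  0  1  2  2  2  2  2
 2  0  1  2  3  3  3  3
dp[7][6] = 3. One LCS (by backtracking along matches): 2, 5, 2.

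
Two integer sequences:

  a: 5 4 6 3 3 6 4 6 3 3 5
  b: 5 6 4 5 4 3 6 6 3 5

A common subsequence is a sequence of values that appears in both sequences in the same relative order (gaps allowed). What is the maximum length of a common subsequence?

7

Taking 5 [1,4]; then 4 [2,5]; then 3 [5,6]; then 6 [6,7]; then 6 [8,8]; then 3 [10,9]; then 5 [11,10] gives a common subsequence of length 7, and the DP table's final entry dp[11][10] is also 7, so no common subsequence is longer.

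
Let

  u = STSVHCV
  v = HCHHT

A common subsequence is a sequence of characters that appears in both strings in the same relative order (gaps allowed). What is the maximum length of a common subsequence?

2

Let dp[i][j] be the LCS length of the first i characters of u and the first j characters of v. dp[i][j] = dp[i-1][j-1]+1 when the i-th and j-th characters match, else max(dp[i-1][j], dp[i][j-1]).
    ·  H  C  H  H  T
 ·  0  0  0  0  0  0
 S  0  0  0  0  0  0
 T  0  0  0  0  0  1
 S  0  0  0  0  0  1
 V  0  0  0  0  0  1
 H  0  1  1  1  1  1
 C  0  1  2  2  2  2
 V  0  1  2  2  2  2
dp[7][5] = 2. One LCS (by backtracking along matches): HC.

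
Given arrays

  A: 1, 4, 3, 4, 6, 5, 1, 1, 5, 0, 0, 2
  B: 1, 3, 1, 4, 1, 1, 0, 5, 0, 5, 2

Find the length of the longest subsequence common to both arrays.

Taking 1 [1,1] → 3 [3,2] → 4 [4,4] → 1 [7,5] → 1 [8,6] → 5 [9,8] → 0 [10,9] → 2 [12,11] gives a common subsequence of length 8. Since dp[12][11] = 8, nothing longer is possible.

8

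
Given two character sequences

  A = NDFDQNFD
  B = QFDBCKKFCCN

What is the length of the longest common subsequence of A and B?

3

One common subsequence of length 3: D [2,3]; then F [3,8]; then N [6,11]. The LCS DP gives dp[8][11] = 3, so this is optimal.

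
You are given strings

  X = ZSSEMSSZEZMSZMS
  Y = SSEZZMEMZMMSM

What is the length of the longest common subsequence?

Match S (X #2, Y #1), then S (X #3, Y #2), then E (X #4, Y #3), then M (X #5, Y #6), then E (X #9, Y #7), then Z (X #10, Y #9), then M (X #11, Y #11), then S (X #12, Y #12), then M (X #14, Y #13) — 9 characters in the same relative order in both, and the DP table's final entry dp[15][13] is also 9, so no common subsequence is longer.

9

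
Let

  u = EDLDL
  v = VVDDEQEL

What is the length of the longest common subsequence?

3

Match D (u #2, v #3); then D (u #4, v #4); then L (u #5, v #8) — 3 characters in the same relative order in both. dp[5][8] = 3 confirms this is the maximum.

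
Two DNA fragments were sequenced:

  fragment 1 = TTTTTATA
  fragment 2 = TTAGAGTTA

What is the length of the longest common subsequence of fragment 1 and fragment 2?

5

Match T [1,1]; then T [2,2]; then T [5,7]; then T [7,8]; then A [8,9] — 5 bases in the same relative order in both, and the DP table's final entry dp[8][9] is also 5, so no common subsequence is longer.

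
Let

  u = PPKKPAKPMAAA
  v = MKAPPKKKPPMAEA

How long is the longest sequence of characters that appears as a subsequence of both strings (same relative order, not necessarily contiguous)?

Pick P [1,4] → P [2,5] → K [3,7] → K [4,8] → P [5,9] → P [8,10] → M [9,11] → A [10,12] → A [12,14]; all 9 characters appear in both, in order, and the DP table's final entry dp[12][14] is also 9, so no common subsequence is longer.

9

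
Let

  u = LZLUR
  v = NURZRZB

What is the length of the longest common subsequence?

2

Let dp[i][j] be the LCS length of the first i characters of u and the first j characters of v. dp[i][j] = dp[i-1][j-1]+1 when the i-th and j-th characters match, else max(dp[i-1][j], dp[i][j-1]).
    ·  N  U  R  Z  R  Z  B
 ·  0  0  0  0  0  0  0  0
 L  0  0  0  0  0  0  0  0
 Z  0  0  0  0  1  1  1  1
 L  0  0  0  0  1  1  1  1
 U  0  0  1  1  1  1  1  1
 R  0  0  1  2  2  2  2  2
dp[5][7] = 2. One LCS (by backtracking along matches): ZR.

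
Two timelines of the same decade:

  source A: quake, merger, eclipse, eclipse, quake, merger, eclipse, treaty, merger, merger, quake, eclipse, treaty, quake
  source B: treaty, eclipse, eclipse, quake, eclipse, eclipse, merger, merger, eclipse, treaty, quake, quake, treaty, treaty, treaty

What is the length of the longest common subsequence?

Match eclipse at source A[3]=source B[2]; then eclipse at source A[4]=source B[3]; then quake at source A[5]=source B[4]; then eclipse at source A[7]=source B[6]; then merger at source A[9]=source B[7]; then merger at source A[10]=source B[8]; then eclipse at source A[12]=source B[9]; then treaty at source A[13]=source B[10]; then quake at source A[14]=source B[12] — 9 events in the same relative order in both. dp[14][15] = 9 confirms this is the maximum.

9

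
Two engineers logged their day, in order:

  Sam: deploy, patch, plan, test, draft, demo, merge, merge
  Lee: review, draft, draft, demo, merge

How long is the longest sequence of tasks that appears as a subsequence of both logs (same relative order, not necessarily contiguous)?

3

Taking draft (Sam #5, Lee #3) → demo (Sam #6, Lee #4) → merge (Sam #8, Lee #5) gives a common subsequence of length 3. dp[8][5] = 3 confirms this is the maximum.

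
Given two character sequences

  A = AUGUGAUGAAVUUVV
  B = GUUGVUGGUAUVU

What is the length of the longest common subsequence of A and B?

One common subsequence of length 8: U [2,3]; then G [3,4]; then U [4,6]; then G [5,8]; then A [6,10]; then U [7,11]; then V [11,12]; then U [13,13]. The LCS DP gives dp[15][13] = 8, so this is optimal.

8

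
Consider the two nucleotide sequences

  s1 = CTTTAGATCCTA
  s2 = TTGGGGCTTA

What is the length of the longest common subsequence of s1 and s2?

6

Pick T [2,1], T [3,2], G [6,6], T [8,8], T [11,9], A [12,10]; all 6 bases appear in both, in order. The LCS DP gives dp[12][10] = 6, so this is optimal.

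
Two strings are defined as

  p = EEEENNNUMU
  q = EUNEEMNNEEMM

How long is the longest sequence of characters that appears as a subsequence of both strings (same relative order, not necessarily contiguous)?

Let dp[i][j] be the LCS length of the first i characters of p and the first j characters of q. dp[i][j] = dp[i-1][j-1]+1 when the i-th and j-th characters match, else max(dp[i-1][j], dp[i][j-1]).
    ·  E  U  N  E  E  M  N  N  E  E  M  M
 ·  0  0  0  0  0  0  0  0  0  0  0  0  0
 E  0  1  1  1  1  1  1  1  1  1  1  1  1
 E  0  1  1  1  2  2  2  2  2  2  2  2  2
 E  0  1  1  1  2  3  3  3  3  3  3  3  3
 E  0  1  1  1  2  3  3  3  3  4  4  4  4
 N  0  1  1  2  2  3  3  4  4  4  4  4  4
 N  0  1  1  2  2  3  3  4  5  5  5  5  5
 N  0  1  1  2  2  3  3  4  5  5  5  5  5
 U  0  1  2  2  2  3  3  4  5  5  5  5  5
 M  0  1  2  2  2  3  4  4  5  5  5  6  6
 U  0  1  2  2  2  3  4  4  5  5  5  6  6
dp[10][12] = 6. One LCS (by backtracking along matches): EEENNM.

6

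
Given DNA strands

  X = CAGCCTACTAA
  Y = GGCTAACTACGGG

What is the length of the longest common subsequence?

Let dp[i][j] be the LCS length of the first i bases of X and the first j bases of Y. dp[i][j] = dp[i-1][j-1]+1 when the i-th and j-th bases match, else max(dp[i-1][j], dp[i][j-1]).
    ·  G  G  C  T  A  A  C  T  A  C  G  G  G
 ·  0  0  0  0  0  0  0  0  0  0  0  0  0  0
 C  0  0  0  1  1  1  1  1  1  1  1  1  1  1
 A  0  0  0  1  1  2  2  2  2  2  2  2  2  2
 G  0  1  1  1  1  2  2  2  2  2  2  3  3  3
 C  0  1  1  2  2  2  2  3  3  3  3  3  3  3
 C  0  1  1  2  2  2  2  3  3  3  4  4  4  4
 T  0  1  1  2  3  3  3  3  4  4  4  4  4  4
 A  0  1  1  2  3  4  4  4  4  5  5  5  5  5
 C  0  1  1  2  3  4  4  5  5  5  6  6  6  6
 T  0  1  1  2  3  4  4  5  6  6  6  6  6  6
 A  0  1  1  2  3  4  5  5  6  7  7  7  7  7
 A  0  1  1  2  3  4  5  5  6  7  7  7  7  7
dp[11][13] = 7. One LCS (by backtracking along matches): GCTACTA.

7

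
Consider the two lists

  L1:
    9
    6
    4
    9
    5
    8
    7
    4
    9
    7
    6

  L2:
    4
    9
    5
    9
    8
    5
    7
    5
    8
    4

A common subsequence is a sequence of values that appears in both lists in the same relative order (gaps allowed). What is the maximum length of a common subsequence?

6

One common subsequence of length 6: 4 (L1 #3, L2 #1) → 9 (L1 #4, L2 #2) → 5 (L1 #5, L2 #3) → 8 (L1 #6, L2 #5) → 7 (L1 #7, L2 #7) → 4 (L1 #8, L2 #10), and the DP table's final entry dp[11][10] is also 6, so no common subsequence is longer.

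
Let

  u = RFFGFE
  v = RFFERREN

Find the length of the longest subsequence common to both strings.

Let dp[i][j] be the LCS length of the first i characters of u and the first j characters of v. dp[i][j] = dp[i-1][j-1]+1 when the i-th and j-th characters match, else max(dp[i-1][j], dp[i][j-1]).
    ·  R  F  F  E  R  R  E  N
 ·  0  0  0  0  0  0  0  0  0
 R  0  1  1  1  1  1  1  1  1
 F  0  1  2  2  2  2  2  2  2
 F  0  1  2  3  3  3  3  3  3
 G  0  1  2  3  3  3  3  3  3
 F  0  1  2  3  3  3  3  3  3
 E  0  1  2  3  4  4  4  4  4
dp[6][8] = 4. One LCS (by backtracking along matches): RFFE.

4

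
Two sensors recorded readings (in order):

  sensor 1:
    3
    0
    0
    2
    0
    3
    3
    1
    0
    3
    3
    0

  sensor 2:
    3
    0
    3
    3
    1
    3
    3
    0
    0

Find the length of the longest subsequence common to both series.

Taking 3 at sensor 1[1]=sensor 2[1], then 0 at sensor 1[5]=sensor 2[2], then 3 at sensor 1[6]=sensor 2[3], then 3 at sensor 1[7]=sensor 2[4], then 1 at sensor 1[8]=sensor 2[5], then 3 at sensor 1[10]=sensor 2[6], then 3 at sensor 1[11]=sensor 2[7], then 0 at sensor 1[12]=sensor 2[9] gives a common subsequence of length 8. dp[12][9] = 8 confirms this is the maximum.

8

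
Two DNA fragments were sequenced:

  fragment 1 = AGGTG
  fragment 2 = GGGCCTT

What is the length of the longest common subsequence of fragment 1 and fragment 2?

3

Match G (fragment 1 #2, fragment 2 #2), G (fragment 1 #3, fragment 2 #3), T (fragment 1 #4, fragment 2 #7) — 3 bases in the same relative order in both. The LCS DP gives dp[5][7] = 3, so this is optimal.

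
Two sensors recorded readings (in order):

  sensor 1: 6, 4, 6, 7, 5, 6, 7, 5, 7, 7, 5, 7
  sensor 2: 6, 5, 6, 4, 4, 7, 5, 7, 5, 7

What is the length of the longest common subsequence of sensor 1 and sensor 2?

Let dp[i][j] be the LCS length of the first i values of sensor 1 and the first j values of sensor 2. dp[i][j] = dp[i-1][j-1]+1 when the i-th and j-th values match, else max(dp[i-1][j], dp[i][j-1]).
    ·  6  5  6  4  4  7  5  7  5  7
 ·  0  0  0  0  0  0  0  0  0  0  0
 6  0  1  1  1  1  1  1  1  1  1  1
 4  0  1  1  1  2  2  2  2  2  2  2
 6  0  1  1  2  2  2  2  2  2  2  2
 7  0  1  1  2  2  2  3  3  3  3  3
 5  0  1  2  2  2  2  3  4  4  4  4
 6  0  1  2  3  3  3  3  4  4  4  4
 7  0  1  2  3  3  3  4  4  5  5  5
 5  0  1  2  3  3  3  4  5  5  6  6
 7  0  1  2  3  3  3  4  5  6  6  7
 7  0  1  2  3  3  3  4  5  6  6  7
 5  0  1  2  3  3  3  4  5  6  7  7
 7  0  1  2  3  3  3  4  5  6  7  8
dp[12][10] = 8. One LCS (by backtracking along matches): 6, 5, 6, 7, 5, 7, 5, 7.

8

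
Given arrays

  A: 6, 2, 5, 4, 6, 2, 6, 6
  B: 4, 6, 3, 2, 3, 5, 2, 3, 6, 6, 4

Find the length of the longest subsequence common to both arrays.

6

Pick 6 at A[1]=B[2], 2 at A[2]=B[4], 5 at A[3]=B[6], 2 at A[6]=B[7], 6 at A[7]=B[9], 6 at A[8]=B[10]; all 6 values appear in both, in order. Since dp[8][11] = 6, nothing longer is possible.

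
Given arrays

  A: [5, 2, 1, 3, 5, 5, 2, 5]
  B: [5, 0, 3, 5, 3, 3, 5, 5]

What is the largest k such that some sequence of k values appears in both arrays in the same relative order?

5

Let dp[i][j] be the LCS length of the first i values of A and the first j values of B. dp[i][j] = dp[i-1][j-1]+1 when the i-th and j-th values match, else max(dp[i-1][j], dp[i][j-1]).
    ·  5  0  3  5  3  3  5  5
 ·  0  0  0  0  0  0  0  0  0
 5  0  1  1  1  1  1  1  1  1
 2  0  1  1  1  1  1  1  1  1
 1  0  1  1  1  1  1  1  1  1
 3  0  1  1  2  2  2  2  2  2
 5  0  1  1  2  3  3  3  3  3
 5  0  1  1  2  3  3  3  4  4
 2  0  1  1  2  3  3  3  4  4
 5  0  1  1  2  3  3  3  4  5
dp[8][8] = 5. One LCS (by backtracking along matches): 5, 3, 5, 5, 5.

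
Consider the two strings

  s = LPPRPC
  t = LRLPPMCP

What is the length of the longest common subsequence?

4

Match L at s[1]=t[3], then P at s[2]=t[4], then P at s[3]=t[5], then P at s[5]=t[8] — 4 characters in the same relative order in both, and the DP table's final entry dp[6][8] is also 4, so no common subsequence is longer.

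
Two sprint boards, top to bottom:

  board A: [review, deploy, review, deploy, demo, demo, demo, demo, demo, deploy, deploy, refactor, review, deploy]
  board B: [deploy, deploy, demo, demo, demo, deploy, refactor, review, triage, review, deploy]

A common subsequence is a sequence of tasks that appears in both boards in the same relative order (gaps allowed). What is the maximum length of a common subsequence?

Match deploy at board A[2]=board B[1], then deploy at board A[4]=board B[2], then demo at board A[7]=board B[3], then demo at board A[8]=board B[4], then demo at board A[9]=board B[5], then deploy at board A[11]=board B[6], then refactor at board A[12]=board B[7], then review at board A[13]=board B[10], then deploy at board A[14]=board B[11] — 9 tasks in the same relative order in both. Since dp[14][11] = 9, nothing longer is possible.

9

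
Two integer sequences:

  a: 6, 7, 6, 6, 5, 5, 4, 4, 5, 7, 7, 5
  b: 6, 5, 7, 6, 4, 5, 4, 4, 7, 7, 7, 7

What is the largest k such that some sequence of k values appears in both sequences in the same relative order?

Taking 6 (a #1, b #1); then 7 (a #2, b #3); then 6 (a #3, b #4); then 5 (a #6, b #6); then 4 (a #7, b #7); then 4 (a #8, b #8); then 7 (a #10, b #11); then 7 (a #11, b #12) gives a common subsequence of length 8, and the DP table's final entry dp[12][12] is also 8, so no common subsequence is longer.

8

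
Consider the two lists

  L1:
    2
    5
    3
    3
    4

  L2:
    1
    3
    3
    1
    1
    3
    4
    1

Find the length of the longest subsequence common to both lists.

Match 3 at L1[3]=L2[3], then 3 at L1[4]=L2[6], then 4 at L1[5]=L2[7] — 3 values in the same relative order in both. dp[5][8] = 3 confirms this is the maximum.

3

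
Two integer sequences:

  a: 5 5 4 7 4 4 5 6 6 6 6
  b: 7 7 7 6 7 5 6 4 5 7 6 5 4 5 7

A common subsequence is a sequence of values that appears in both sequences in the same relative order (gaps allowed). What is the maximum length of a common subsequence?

5

Taking 5 [1,6], 5 [2,9], 7 [4,10], 4 [6,13], 5 [7,14] gives a common subsequence of length 5, and the DP table's final entry dp[11][15] is also 5, so no common subsequence is longer.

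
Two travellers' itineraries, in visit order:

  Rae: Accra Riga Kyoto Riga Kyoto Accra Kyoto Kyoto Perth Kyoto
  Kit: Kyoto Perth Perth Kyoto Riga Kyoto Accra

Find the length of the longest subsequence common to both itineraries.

Taking Kyoto at Rae[3]=Kit[4], then Riga at Rae[4]=Kit[5], then Kyoto at Rae[5]=Kit[6], then Accra at Rae[6]=Kit[7] gives a common subsequence of length 4. dp[10][7] = 4 confirms this is the maximum.

4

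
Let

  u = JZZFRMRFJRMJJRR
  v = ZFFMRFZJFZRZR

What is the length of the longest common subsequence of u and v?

8

Match Z [2,1], F [4,3], M [6,4], R [7,5], F [8,6], J [9,8], R [10,11], R [15,13] — 8 characters in the same relative order in both, and the DP table's final entry dp[15][13] is also 8, so no common subsequence is longer.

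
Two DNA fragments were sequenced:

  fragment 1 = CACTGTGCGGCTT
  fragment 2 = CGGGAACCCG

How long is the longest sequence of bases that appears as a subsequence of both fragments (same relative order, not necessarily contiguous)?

5

Let dp[i][j] be the LCS length of the first i bases of fragment 1 and the first j bases of fragment 2. dp[i][j] = dp[i-1][j-1]+1 when the i-th and j-th bases match, else max(dp[i-1][j], dp[i][j-1]).
    ·  C  G  G  G  A  A  C  C  C  G
 ·  0  0  0  0  0  0  0  0  0  0  0
 C  0  1  1  1  1  1  1  1  1  1  1
 A  0  1  1  1  1  2  2  2  2  2  2
 C  0  1  1  1  1  2  2  3  3  3  3
 T  0  1  1  1  1  2  2  3  3  3  3
 G  0  1  2  2  2  2  2  3  3  3  4
 T  0  1  2  2  2  2  2  3  3  3  4
 G  0  1  2  3  3  3  3  3  3  3  4
 C  0  1  2  3  3  3  3  4  4  4  4
 G  0  1  2  3  4  4  4  4  4  4  5
 G  0  1  2  3  4  4  4  4  4  4  5
 C  0  1  2  3  4  4  4  5  5  5  5
 T  0  1  2  3  4  4  4  5  5  5  5
 T  0  1  2  3  4  4  4  5  5  5  5
dp[13][10] = 5. One LCS (by backtracking along matches): CACCG.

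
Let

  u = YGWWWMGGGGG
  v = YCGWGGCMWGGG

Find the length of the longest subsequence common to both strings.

Pick Y (u #1, v #1); then G (u #2, v #3); then W (u #5, v #4); then G (u #7, v #5); then G (u #8, v #6); then G (u #9, v #10); then G (u #10, v #11); then G (u #11, v #12); all 8 characters appear in both, in order. Since dp[11][12] = 8, nothing longer is possible.

8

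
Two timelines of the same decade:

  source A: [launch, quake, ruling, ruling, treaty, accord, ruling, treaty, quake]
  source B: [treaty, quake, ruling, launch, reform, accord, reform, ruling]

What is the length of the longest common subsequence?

Pick quake (source A #2, source B #2); then ruling (source A #3, source B #3); then accord (source A #6, source B #6); then ruling (source A #7, source B #8); all 4 events appear in both, in order. Since dp[9][8] = 4, nothing longer is possible.

4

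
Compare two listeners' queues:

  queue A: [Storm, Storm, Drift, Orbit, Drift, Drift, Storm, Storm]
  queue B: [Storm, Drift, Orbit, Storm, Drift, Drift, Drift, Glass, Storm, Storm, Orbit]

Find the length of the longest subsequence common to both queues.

Match Storm [1,1], Storm [2,4], Drift [3,5], Drift [5,6], Drift [6,7], Storm [7,9], Storm [8,10] — 7 songs in the same relative order in both. The LCS DP gives dp[8][11] = 7, so this is optimal.

7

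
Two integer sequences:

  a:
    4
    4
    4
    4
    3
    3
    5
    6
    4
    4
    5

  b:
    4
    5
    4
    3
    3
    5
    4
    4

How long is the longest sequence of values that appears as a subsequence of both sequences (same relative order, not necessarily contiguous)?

Let dp[i][j] be the LCS length of the first i values of a and the first j values of b. dp[i][j] = dp[i-1][j-1]+1 when the i-th and j-th values match, else max(dp[i-1][j], dp[i][j-1]).
    ·  4  5  4  3  3  5  4  4
 ·  0  0  0  0  0  0  0  0  0
 4  0  1  1  1  1  1  1  1  1
 4  0  1  1  2  2  2  2  2  2
 4  0  1  1  2  2  2  2  3  3
 4  0  1  1  2  2  2  2  3  4
 3  0  1  1  2  3  3  3  3  4
 3  0  1  1  2  3  4  4  4  4
 5  0  1  2  2  3  4  5  5  5
 6  0  1  2  2  3  4  5  5  5
 4  0  1  2  3  3  4  5  6  6
 4  0  1  2  3  3  4  5  6  7
 5  0  1  2  3  3  4  5  6  7
dp[11][8] = 7. One LCS (by backtracking along matches): 4, 4, 3, 3, 5, 4, 4.

7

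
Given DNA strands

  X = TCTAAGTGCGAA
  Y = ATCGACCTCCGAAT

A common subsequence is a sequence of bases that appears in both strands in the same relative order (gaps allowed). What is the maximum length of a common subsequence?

Pick T at X[1]=Y[2] → C at X[2]=Y[3] → A at X[4]=Y[5] → T at X[7]=Y[8] → C at X[9]=Y[10] → G at X[10]=Y[11] → A at X[11]=Y[12] → A at X[12]=Y[13]; all 8 bases appear in both, in order. Since dp[12][14] = 8, nothing longer is possible.

8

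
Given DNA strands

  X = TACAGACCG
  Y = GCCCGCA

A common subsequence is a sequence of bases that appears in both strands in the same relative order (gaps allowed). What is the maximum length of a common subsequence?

One common subsequence of length 4: C [3,2], C [7,3], C [8,4], G [9,5]. The LCS DP gives dp[9][7] = 4, so this is optimal.

4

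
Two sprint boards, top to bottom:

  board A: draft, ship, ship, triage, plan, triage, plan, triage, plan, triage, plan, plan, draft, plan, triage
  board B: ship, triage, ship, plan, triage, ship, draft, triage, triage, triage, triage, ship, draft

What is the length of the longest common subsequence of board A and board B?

Taking ship (board A #2, board B #3), ship (board A #3, board B #6), triage (board A #4, board B #8), triage (board A #6, board B #9), triage (board A #8, board B #10), triage (board A #10, board B #11), draft (board A #13, board B #13) gives a common subsequence of length 7, and the DP table's final entry dp[15][13] is also 7, so no common subsequence is longer.

7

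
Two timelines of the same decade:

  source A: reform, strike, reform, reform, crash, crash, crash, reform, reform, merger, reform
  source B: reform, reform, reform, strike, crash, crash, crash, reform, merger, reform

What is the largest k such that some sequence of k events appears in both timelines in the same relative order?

9

Pick reform (source A #1, source B #1), then reform (source A #3, source B #2), then reform (source A #4, source B #3), then crash (source A #5, source B #5), then crash (source A #6, source B #6), then crash (source A #7, source B #7), then reform (source A #9, source B #8), then merger (source A #10, source B #9), then reform (source A #11, source B #10); all 9 events appear in both, in order. dp[11][10] = 9 confirms this is the maximum.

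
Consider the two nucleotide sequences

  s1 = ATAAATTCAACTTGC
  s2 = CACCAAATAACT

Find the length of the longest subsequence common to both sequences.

Match A [1,2], A [3,5], A [4,6], A [5,7], T [7,8], A [9,9], A [10,10], C [11,11], T [13,12] — 9 bases in the same relative order in both. dp[15][12] = 9 confirms this is the maximum.

9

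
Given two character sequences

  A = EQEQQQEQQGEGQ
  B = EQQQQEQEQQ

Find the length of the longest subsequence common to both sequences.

Match E (A #1, B #1), then Q (A #2, B #2), then Q (A #4, B #3), then Q (A #5, B #4), then Q (A #6, B #5), then E (A #7, B #6), then Q (A #8, B #7), then Q (A #9, B #9), then Q (A #13, B #10) — 9 characters in the same relative order in both. Since dp[13][10] = 9, nothing longer is possible.

9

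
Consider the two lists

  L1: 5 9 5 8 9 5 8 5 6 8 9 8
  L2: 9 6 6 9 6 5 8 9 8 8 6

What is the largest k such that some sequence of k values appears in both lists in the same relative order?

Let dp[i][j] be the LCS length of the first i values of L1 and the first j values of L2. dp[i][j] = dp[i-1][j-1]+1 when the i-th and j-th values match, else max(dp[i-1][j], dp[i][j-1]).
    ·  9  6  6  9  6  5  8  9  8  8  6
 ·  0  0  0  0  0  0  0  0  0  0  0  0
 5  0  0  0  0  0  0  1  1  1  1  1  1
 9  0  1  1  1  1  1  1  1  2  2  2  2
 5  0  1  1  1  1  1  2  2  2  2  2  2
 8  0  1  1  1  1  1  2  3  3  3  3  3
 9  0  1  1  1  2  2  2  3  4  4  4  4
 5  0  1  1  1  2  2  3  3  4  4  4  4
 8  0  1  1  1  2  2  3  4  4  5  5  5
 5  0  1  1  1  2  2  3  4  4  5  5  5
 6  0  1  2  2  2  3  3  4  4  5  5  6
 8  0  1  2  2  2  3  3  4  4  5  6  6
 9  0  1  2  2  3  3  3  4  5  5  6  6
 8  0  1  2  2  3  3  3  4  5  6  6  6
dp[12][11] = 6. One LCS (by backtracking along matches): 9, 5, 8, 9, 8, 6.

6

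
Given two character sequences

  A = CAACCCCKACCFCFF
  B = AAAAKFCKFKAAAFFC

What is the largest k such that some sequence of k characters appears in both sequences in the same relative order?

7

Match A [2,3], then A [3,4], then C [4,7], then K [8,10], then A [9,13], then F [12,15], then C [13,16] — 7 characters in the same relative order in both. dp[15][16] = 7 confirms this is the maximum.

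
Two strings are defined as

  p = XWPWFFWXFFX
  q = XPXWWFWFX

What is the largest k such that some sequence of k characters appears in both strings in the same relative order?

7

Let dp[i][j] be the LCS length of the first i characters of p and the first j characters of q. dp[i][j] = dp[i-1][j-1]+1 when the i-th and j-th characters match, else max(dp[i-1][j], dp[i][j-1]).
    ·  X  P  X  W  W  F  W  F  X
 ·  0  0  0  0  0  0  0  0  0  0
 X  0  1  1  1  1  1  1  1  1  1
 W  0  1  1  1  2  2  2  2  2  2
 P  0  1  2  2  2  2  2  2  2  2
 W  0  1  2  2  3  3  3  3  3  3
 F  0  1  2  2  3  3  4  4  4  4
 F  0  1  2  2  3  3  4  4  5  5
 W  0  1  2  2  3  4  4  5  5  5
 X  0  1  2  3  3  4  4  5  5  6
 F  0  1  2  3  3  4  5  5  6  6
 F  0  1  2  3  3  4  5  5  6  6
 X  0  1  2  3  3  4  5  5  6  7
dp[11][9] = 7. One LCS (by backtracking along matches): XWWFWFX.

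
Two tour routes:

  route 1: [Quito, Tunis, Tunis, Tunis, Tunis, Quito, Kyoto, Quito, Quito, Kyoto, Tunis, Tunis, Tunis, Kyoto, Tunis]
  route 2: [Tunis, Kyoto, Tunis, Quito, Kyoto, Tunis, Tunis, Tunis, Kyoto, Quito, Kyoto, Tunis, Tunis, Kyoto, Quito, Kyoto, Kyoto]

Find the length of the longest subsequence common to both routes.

One common subsequence of length 10: Quito (route 1 #1, route 2 #4), Tunis (route 1 #3, route 2 #6), Tunis (route 1 #4, route 2 #7), Tunis (route 1 #5, route 2 #8), Kyoto (route 1 #7, route 2 #9), Quito (route 1 #9, route 2 #10), Kyoto (route 1 #10, route 2 #11), Tunis (route 1 #11, route 2 #12), Tunis (route 1 #12, route 2 #13), Kyoto (route 1 #14, route 2 #17), and the DP table's final entry dp[15][17] is also 10, so no common subsequence is longer.

10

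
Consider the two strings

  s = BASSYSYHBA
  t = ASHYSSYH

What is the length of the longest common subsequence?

6

Match A [2,1]; then S [3,2]; then S [4,5]; then S [6,6]; then Y [7,7]; then H [8,8] — 6 characters in the same relative order in both. dp[10][8] = 6 confirms this is the maximum.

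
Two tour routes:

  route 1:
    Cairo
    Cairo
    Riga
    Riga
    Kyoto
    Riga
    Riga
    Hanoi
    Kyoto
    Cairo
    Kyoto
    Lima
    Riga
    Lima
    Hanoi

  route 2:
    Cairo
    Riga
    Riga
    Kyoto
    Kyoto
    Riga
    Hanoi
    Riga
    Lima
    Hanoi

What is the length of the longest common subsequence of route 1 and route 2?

One common subsequence of length 9: Cairo [2,1], Riga [3,2], Riga [4,3], Kyoto [5,5], Riga [7,6], Hanoi [8,7], Riga [13,8], Lima [14,9], Hanoi [15,10]. The LCS DP gives dp[15][10] = 9, so this is optimal.

9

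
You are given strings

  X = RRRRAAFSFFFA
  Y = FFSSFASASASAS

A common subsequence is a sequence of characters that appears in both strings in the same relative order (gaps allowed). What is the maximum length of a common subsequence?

4

Pick A [5,8]; then A [6,10]; then S [8,11]; then A [12,12]; all 4 characters appear in both, in order, and the DP table's final entry dp[12][13] is also 4, so no common subsequence is longer.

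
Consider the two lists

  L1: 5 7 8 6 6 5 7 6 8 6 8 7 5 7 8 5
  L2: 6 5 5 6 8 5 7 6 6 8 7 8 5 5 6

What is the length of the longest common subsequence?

Match 5 (L1 #1, L2 #3); then 8 (L1 #3, L2 #5); then 5 (L1 #6, L2 #6); then 7 (L1 #7, L2 #7); then 6 (L1 #8, L2 #8); then 6 (L1 #10, L2 #9); then 8 (L1 #11, L2 #10); then 7 (L1 #12, L2 #11); then 5 (L1 #13, L2 #13); then 5 (L1 #16, L2 #14) — 10 values in the same relative order in both. Since dp[16][15] = 10, nothing longer is possible.

10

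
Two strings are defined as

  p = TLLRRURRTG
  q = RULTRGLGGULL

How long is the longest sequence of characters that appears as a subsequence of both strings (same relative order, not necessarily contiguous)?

Let dp[i][j] be the LCS length of the first i characters of p and the first j characters of q. dp[i][j] = dp[i-1][j-1]+1 when the i-th and j-th characters match, else max(dp[i-1][j], dp[i][j-1]).
    ·  R  U  L  T  R  G  L  G  G  U  L  L
 ·  0  0  0  0  0  0  0  0  0  0  0  0  0
 T  0  0  0  0  1  1  1  1  1  1  1  1  1
 L  0  0  0  1  1  1  1  2  2  2  2  2  2
 L  0  0  0  1  1  1  1  2  2  2  2  3  3
 R  0  1  1  1  1  2  2  2  2  2  2  3  3
 R  0  1  1  1  1  2  2  2  2  2  2  3  3
 U  0  1  2  2  2  2  2  2  2  2  3  3  3
 R  0  1  2  2  2  3  3  3  3  3  3  3  3
 R  0  1  2  2  2  3  3  3  3  3  3  3  3
 T  0  1  2  2  3  3  3  3  3  3  3  3  3
 G  0  1  2  2  3  3  4  4  4  4  4  4  4
dp[10][12] = 4. One LCS (by backtracking along matches): RURG.

4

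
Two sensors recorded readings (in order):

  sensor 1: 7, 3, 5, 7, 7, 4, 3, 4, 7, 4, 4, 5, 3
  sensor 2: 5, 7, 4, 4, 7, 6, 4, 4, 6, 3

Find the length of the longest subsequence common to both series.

Taking 5 at sensor 1[3]=sensor 2[1], then 7 at sensor 1[5]=sensor 2[2], then 4 at sensor 1[6]=sensor 2[3], then 4 at sensor 1[8]=sensor 2[4], then 7 at sensor 1[9]=sensor 2[5], then 4 at sensor 1[10]=sensor 2[7], then 4 at sensor 1[11]=sensor 2[8], then 3 at sensor 1[13]=sensor 2[10] gives a common subsequence of length 8. Since dp[13][10] = 8, nothing longer is possible.

8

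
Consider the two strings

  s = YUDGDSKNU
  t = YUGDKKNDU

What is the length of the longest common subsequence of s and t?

7

Pick Y [1,1] → U [2,2] → G [4,3] → D [5,4] → K [7,6] → N [8,7] → U [9,9]; all 7 characters appear in both, in order, and the DP table's final entry dp[9][9] is also 7, so no common subsequence is longer.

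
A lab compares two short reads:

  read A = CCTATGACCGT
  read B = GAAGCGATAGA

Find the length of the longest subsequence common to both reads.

Taking C [1,5], T [3,8], A [4,9], G [6,10], A [7,11] gives a common subsequence of length 5. The LCS DP gives dp[11][11] = 5, so this is optimal.

5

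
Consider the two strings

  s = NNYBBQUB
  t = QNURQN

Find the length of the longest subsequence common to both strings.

Let dp[i][j] be the LCS length of the first i characters of s and the first j characters of t. dp[i][j] = dp[i-1][j-1]+1 when the i-th and j-th characters match, else max(dp[i-1][j], dp[i][j-1]).
    ·  Q  N  U  R  Q  N
 ·  0  0  0  0  0  0  0
 N  0  0  1  1  1  1  1
 N  0  0  1  1  1  1  2
 Y  0  0  1  1  1  1  2
 B  0  0  1  1  1  1  2
 B  0  0  1  1  1  1  2
 Q  0  1  1  1  1  2  2
 U  0  1  1  2  2  2  2
 B  0  1  1  2  2  2  2
dp[8][6] = 2. One LCS (by backtracking along matches): NN.

2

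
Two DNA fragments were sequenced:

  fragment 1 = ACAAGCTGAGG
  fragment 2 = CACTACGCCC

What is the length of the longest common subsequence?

Let dp[i][j] be the LCS length of the first i bases of fragment 1 and the first j bases of fragment 2. dp[i][j] = dp[i-1][j-1]+1 when the i-th and j-th bases match, else max(dp[i-1][j], dp[i][j-1]).
    ·  C  A  C  T  A  C  G  C  C  C
 ·  0  0  0  0  0  0  0  0  0  0  0
 A  0  0  1  1  1  1  1  1  1  1  1
 C  0  1  1  2  2  2  2  2  2  2  2
 A  0  1  2  2  2  3  3  3  3  3  3
 A  0  1  2  2  2  3  3  3  3  3  3
 G  0  1  2  2  2  3  3  4  4  4  4
 C  0  1  2  3  3  3  4  4  5  5  5
 T  0  1  2  3  4  4  4  4  5  5  5
 G  0  1  2  3  4  4  4  5  5  5  5
 A  0  1  2  3  4  5  5  5  5  5  5
 G  0  1  2  3  4  5  5  6  6  6  6
 G  0  1  2  3  4  5  5  6  6  6  6
dp[11][10] = 6. One LCS (by backtracking along matches): CACTAG.

6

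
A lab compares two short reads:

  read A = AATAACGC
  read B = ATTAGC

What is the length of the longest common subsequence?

Let dp[i][j] be the LCS length of the first i bases of read A and the first j bases of read B. dp[i][j] = dp[i-1][j-1]+1 when the i-th and j-th bases match, else max(dp[i-1][j], dp[i][j-1]).
    ·  A  T  T  A  G  C
 ·  0  0  0  0  0  0  0
 A  0  1  1  1  1  1  1
 A  0  1  1  1  2  2  2
 T  0  1  2  2  2  2  2
 A  0  1  2  2  3  3  3
 A  0  1  2  2  3  3  3
 C  0  1  2  2  3  3  4
 G  0  1  2  2  3  4  4
 C  0  1  2  2  3  4  5
dp[8][6] = 5. One LCS (by backtracking along matches): ATAGC.

5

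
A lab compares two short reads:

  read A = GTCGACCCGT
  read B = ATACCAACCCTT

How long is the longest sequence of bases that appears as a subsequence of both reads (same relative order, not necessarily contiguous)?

Let dp[i][j] be the LCS length of the first i bases of read A and the first j bases of read B. dp[i][j] = dp[i-1][j-1]+1 when the i-th and j-th bases match, else max(dp[i-1][j], dp[i][j-1]).
    ·  A  T  A  C  C  A  A  C  C  C  T  T
 ·  0  0  0  0  0  0  0  0  0  0  0  0  0
 G  0  0  0  0  0  0  0  0  0  0  0  0  0
 T  0  0  1  1  1  1  1  1  1  1  1  1  1
 C  0  0  1  1  2  2  2  2  2  2  2  2  2
 G  0  0  1  1  2  2  2  2  2  2  2  2  2
 A  0  1  1  2  2  2  3  3  3  3  3  3  3
 C  0  1  1  2  3  3  3  3  4  4  4  4  4
 C  0  1  1  2  3  4  4  4  4  5  5  5  5
 C  0  1  1  2  3  4  4  4  5  5  6  6  6
 G  0  1  1  2  3  4  4  4  5  5  6  6  6
 T  0  1  2  2  3  4  4  4  5  5  6  7  7
dp[10][12] = 7. One LCS (by backtracking along matches): TCACCCT.

7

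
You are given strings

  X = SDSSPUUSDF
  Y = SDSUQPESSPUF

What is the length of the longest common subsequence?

Let dp[i][j] be the LCS length of the first i characters of X and the first j characters of Y. dp[i][j] = dp[i-1][j-1]+1 when the i-th and j-th characters match, else max(dp[i-1][j], dp[i][j-1]).
    ·  S  D  S  U  Q  P  E  S  S  P  U  F
 ·  0  0  0  0  0  0  0  0  0  0  0  0  0
 S  0  1  1  1  1  1  1  1  1  1  1  1  1
 D  0  1  2  2  2  2  2  2  2  2  2  2  2
 S  0  1  2  3  3  3  3  3  3  3  3  3  3
 S  0  1  2  3  3  3  3  3  4  4  4  4  4
 P  0  1  2  3  3  3  4  4  4  4  5  5  5
 U  0  1  2  3  4  4  4  4  4  4  5  6  6
 U  0  1  2  3  4  4  4  4  4  4  5  6  6
 S  0  1  2  3  4  4  4  4  5  5  5  6  6
 D  0  1  2  3  4  4  4  4  5  5  5  6  6
 F  0  1  2  3  4  4  4  4  5  5  5  6  7
dp[10][12] = 7. One LCS (by backtracking along matches): SDSSPUF.

7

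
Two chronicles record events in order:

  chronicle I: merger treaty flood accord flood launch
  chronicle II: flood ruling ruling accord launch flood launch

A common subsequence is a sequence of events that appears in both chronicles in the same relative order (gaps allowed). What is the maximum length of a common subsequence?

Match flood [3,1], then accord [4,4], then flood [5,6], then launch [6,7] — 4 events in the same relative order in both. The LCS DP gives dp[6][7] = 4, so this is optimal.

4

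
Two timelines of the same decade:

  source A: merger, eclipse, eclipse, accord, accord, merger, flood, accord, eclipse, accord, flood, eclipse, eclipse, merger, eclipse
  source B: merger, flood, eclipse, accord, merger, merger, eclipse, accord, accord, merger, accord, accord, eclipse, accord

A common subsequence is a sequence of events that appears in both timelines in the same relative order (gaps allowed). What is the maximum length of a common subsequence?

9

Pick merger [1,1] → eclipse [2,3] → eclipse [3,7] → accord [4,8] → accord [5,9] → merger [6,10] → accord [8,12] → eclipse [9,13] → accord [10,14]; all 9 events appear in both, in order. dp[15][14] = 9 confirms this is the maximum.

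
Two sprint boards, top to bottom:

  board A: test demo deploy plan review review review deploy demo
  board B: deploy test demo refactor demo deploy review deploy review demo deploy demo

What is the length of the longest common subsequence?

7

Match test [1,2], demo [2,5], deploy [3,6], review [5,7], review [6,9], deploy [8,11], demo [9,12] — 7 tasks in the same relative order in both. The LCS DP gives dp[9][12] = 7, so this is optimal.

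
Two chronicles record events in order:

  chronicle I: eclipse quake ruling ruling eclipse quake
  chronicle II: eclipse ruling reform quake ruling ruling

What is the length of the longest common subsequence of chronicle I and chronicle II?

Match eclipse [1,1]; then quake [2,4]; then ruling [3,5]; then ruling [4,6] — 4 events in the same relative order in both, and the DP table's final entry dp[6][6] is also 4, so no common subsequence is longer.

4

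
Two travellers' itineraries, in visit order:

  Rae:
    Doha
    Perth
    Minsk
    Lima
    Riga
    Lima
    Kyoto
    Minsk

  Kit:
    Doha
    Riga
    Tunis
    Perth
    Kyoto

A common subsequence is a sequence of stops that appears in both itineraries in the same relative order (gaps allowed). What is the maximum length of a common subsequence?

Taking Doha (Rae #1, Kit #1), Perth (Rae #2, Kit #4), Kyoto (Rae #7, Kit #5) gives a common subsequence of length 3. The LCS DP gives dp[8][5] = 3, so this is optimal.

3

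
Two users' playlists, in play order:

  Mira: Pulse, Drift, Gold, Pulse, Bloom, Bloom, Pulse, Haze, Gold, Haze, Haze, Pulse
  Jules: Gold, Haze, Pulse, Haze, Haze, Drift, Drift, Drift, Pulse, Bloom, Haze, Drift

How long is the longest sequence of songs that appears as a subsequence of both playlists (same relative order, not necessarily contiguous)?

5

Match Pulse (Mira #1, Jules #3) → Drift (Mira #2, Jules #8) → Pulse (Mira #4, Jules #9) → Bloom (Mira #6, Jules #10) → Haze (Mira #8, Jules #11) — 5 songs in the same relative order in both. Since dp[12][12] = 5, nothing longer is possible.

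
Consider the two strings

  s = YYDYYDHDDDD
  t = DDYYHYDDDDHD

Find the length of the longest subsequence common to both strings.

8

Pick Y [1,3]; then Y [2,4]; then Y [5,6]; then D [6,7]; then D [8,8]; then D [9,9]; then D [10,10]; then D [11,12]; all 8 characters appear in both, in order, and the DP table's final entry dp[11][12] is also 8, so no common subsequence is longer.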